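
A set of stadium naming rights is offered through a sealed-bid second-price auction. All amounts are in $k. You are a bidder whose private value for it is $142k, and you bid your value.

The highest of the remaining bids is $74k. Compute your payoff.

$68k

Your bid $142k exceeds the highest competing bid $74k, so you win.
In a second-price auction the winner pays the second-highest bid, $74k.
Payoff = value − price = $142k − $74k = $68k.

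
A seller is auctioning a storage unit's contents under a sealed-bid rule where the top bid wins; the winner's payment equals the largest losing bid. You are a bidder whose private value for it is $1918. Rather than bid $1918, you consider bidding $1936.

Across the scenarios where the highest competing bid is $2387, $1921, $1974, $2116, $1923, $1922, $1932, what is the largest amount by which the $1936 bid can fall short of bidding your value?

$2387: same outcome either way → loss $0.
$1921: truthful gives $0, deviation gives −$3 → loss $3.
$1974: same outcome either way → loss $0.
$2116: same outcome either way → loss $0.
$1923: truthful gives $0, deviation gives −$5 → loss $5.
$1922: truthful gives $0, deviation gives −$4 → loss $4.
$1932: truthful gives $0, deviation gives −$14 → loss $14.
Maximum loss: $14.

$14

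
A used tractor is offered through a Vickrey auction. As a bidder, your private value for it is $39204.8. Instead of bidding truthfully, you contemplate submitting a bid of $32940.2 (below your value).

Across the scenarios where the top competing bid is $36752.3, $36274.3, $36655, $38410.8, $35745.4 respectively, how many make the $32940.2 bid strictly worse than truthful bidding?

The deviation hurts exactly when the highest competing bid lies strictly between $32940.2 and $39204.8 — underbidding then forfeits a profitable win.
$36752.3: inside the interval → strictly worse (loss $2452.5).
$36274.3: inside the interval → strictly worse (loss $2930.5).
$36655: inside the interval → strictly worse (loss $2549.8).
$38410.8: inside the interval → strictly worse (loss $794).
$35745.4: inside the interval → strictly worse (loss $3459.4).
Count: 5.

5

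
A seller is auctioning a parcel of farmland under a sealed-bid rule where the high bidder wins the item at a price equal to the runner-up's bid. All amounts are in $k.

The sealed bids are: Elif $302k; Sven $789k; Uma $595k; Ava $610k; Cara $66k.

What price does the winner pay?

$610k

Highest bid: Sven at $789k, so Sven wins.
Second-highest bid: Ava at $610k — that is the price the winner pays.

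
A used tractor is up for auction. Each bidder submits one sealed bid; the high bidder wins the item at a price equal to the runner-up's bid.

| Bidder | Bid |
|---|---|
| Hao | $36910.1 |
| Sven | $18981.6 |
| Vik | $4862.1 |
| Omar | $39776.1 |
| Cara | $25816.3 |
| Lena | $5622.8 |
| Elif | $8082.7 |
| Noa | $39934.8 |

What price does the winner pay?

Highest bid: Noa at $39934.8, so Noa wins.
Second-highest bid: Omar at $39776.1 — that is the price the winner pays.

$39776.1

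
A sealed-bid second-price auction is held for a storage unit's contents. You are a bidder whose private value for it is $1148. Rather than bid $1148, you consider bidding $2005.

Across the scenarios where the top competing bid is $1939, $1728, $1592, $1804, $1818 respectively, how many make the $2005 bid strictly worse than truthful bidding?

5

The deviation hurts exactly when the highest competing bid lies strictly between $1148 and $2005 — overbidding then wins at a price above your value.
$1939: inside the interval → strictly worse (loss $791).
$1728: inside the interval → strictly worse (loss $580).
$1592: inside the interval → strictly worse (loss $444).
$1804: inside the interval → strictly worse (loss $656).
$1818: inside the interval → strictly worse (loss $670).
Count: 5.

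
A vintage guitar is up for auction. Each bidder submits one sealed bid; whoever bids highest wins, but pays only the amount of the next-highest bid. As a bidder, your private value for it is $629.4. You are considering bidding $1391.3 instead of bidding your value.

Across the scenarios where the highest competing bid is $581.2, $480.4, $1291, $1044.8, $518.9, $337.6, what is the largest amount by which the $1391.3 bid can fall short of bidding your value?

$581.2: same outcome either way → loss $0.
$480.4: same outcome either way → loss $0.
$1291: truthful gives $0, deviation gives −$661.6 → loss $661.6.
$1044.8: truthful gives $0, deviation gives −$415.4 → loss $415.4.
$518.9: same outcome either way → loss $0.
$337.6: same outcome either way → loss $0.
Maximum loss: $661.6.

$661.6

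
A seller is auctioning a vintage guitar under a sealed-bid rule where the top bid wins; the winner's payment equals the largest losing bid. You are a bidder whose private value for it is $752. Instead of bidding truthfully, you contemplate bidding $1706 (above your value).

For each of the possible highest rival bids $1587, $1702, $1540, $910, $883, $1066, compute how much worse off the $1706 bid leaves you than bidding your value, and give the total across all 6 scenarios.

The deviation costs you only when the competing bid falls strictly between $752 and $1706; elsewhere both bids give the same outcome.
$1587: truthful payoff $0, deviation payoff −$835 → loss $835.
$1702: truthful payoff $0, deviation payoff −$950 → loss $950.
$1540: truthful payoff $0, deviation payoff −$788 → loss $788.
$910: truthful payoff $0, deviation payoff −$158 → loss $158.
$883: truthful payoff $0, deviation payoff −$131 → loss $131.
$1066: truthful payoff $0, deviation payoff −$314 → loss $314.
Total loss = $835 + $950 + $788 + $158 + $131 + $314 = $3176.

$3176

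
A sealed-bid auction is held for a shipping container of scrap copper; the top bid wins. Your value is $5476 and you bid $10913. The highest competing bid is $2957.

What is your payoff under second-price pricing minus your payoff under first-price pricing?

You have the highest bid, so you win under either rule.
Second-price: pay $2957 → payoff $2519.
First-price: pay your own bid $10913 → payoff −$5437.
Difference = $2519 − (−$5437) = $7956.

$7956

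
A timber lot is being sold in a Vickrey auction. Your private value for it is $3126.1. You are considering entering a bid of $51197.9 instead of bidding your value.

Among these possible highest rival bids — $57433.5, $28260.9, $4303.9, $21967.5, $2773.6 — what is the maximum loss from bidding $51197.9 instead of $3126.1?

$25134.8

$57433.5: same outcome either way → loss $0.
$28260.9: truthful gives $0, deviation gives −$25134.8 → loss $25134.8.
$4303.9: truthful gives $0, deviation gives −$1177.8 → loss $1177.8.
$21967.5: truthful gives $0, deviation gives −$18841.4 → loss $18841.4.
$2773.6: same outcome either way → loss $0.
Maximum loss: $25134.8.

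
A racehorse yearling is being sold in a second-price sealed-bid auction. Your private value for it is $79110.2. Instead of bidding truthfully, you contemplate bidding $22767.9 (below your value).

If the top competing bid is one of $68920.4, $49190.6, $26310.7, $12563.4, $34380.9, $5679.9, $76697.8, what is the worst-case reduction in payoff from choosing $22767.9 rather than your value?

$52799.5

$68920.4: truthful gives $10189.8, deviation gives $0 → loss $10189.8.
$49190.6: truthful gives $29919.6, deviation gives $0 → loss $29919.6.
$26310.7: truthful gives $52799.5, deviation gives $0 → loss $52799.5.
$12563.4: same outcome either way → loss $0.
$34380.9: truthful gives $44729.3, deviation gives $0 → loss $44729.3.
$5679.9: same outcome either way → loss $0.
$76697.8: truthful gives $2412.4, deviation gives $0 → loss $2412.4.
Maximum loss: $52799.5.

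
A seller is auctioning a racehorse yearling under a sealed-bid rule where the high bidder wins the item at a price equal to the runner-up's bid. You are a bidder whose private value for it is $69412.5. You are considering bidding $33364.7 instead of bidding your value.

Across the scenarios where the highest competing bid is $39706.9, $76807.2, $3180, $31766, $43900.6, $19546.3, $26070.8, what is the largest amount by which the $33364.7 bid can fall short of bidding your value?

$39706.9: truthful gives $29705.6, deviation gives $0 → loss $29705.6.
$76807.2: same outcome either way → loss $0.
$3180: same outcome either way → loss $0.
$31766: same outcome either way → loss $0.
$43900.6: truthful gives $25511.9, deviation gives $0 → loss $25511.9.
$19546.3: same outcome either way → loss $0.
$26070.8: same outcome either way → loss $0.
Maximum loss: $29705.6.

$29705.6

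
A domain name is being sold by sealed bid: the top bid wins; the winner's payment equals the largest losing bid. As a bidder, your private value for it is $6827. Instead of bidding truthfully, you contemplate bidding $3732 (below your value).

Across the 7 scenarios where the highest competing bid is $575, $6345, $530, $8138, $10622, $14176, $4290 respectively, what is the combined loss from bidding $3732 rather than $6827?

$3019

The deviation costs you only when the competing bid falls strictly between $3732 and $6827; elsewhere both bids give the same outcome.
$575: outcomes coincide → loss $0.
$6345: truthful payoff $482, deviation payoff $0 → loss $482.
$530: outcomes coincide → loss $0.
$8138: outcomes coincide → loss $0.
$10622: outcomes coincide → loss $0.
$14176: outcomes coincide → loss $0.
$4290: truthful payoff $2537, deviation payoff $0 → loss $2537.
Total loss = $482 + $2537 = $3019.
In a second-price auction your bid sets only whether you win, not what you pay, so bidding your true value is weakly dominant.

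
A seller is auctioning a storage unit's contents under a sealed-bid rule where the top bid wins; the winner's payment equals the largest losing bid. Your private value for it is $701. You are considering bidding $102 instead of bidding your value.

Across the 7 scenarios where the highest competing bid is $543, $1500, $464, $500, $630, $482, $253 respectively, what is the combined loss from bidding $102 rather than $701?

$1334

The deviation costs you only when the competing bid falls strictly between $102 and $701; elsewhere both bids give the same outcome.
$543: truthful payoff $158, deviation payoff $0 → loss $158.
$1500: outcomes coincide → loss $0.
$464: truthful payoff $237, deviation payoff $0 → loss $237.
$500: truthful payoff $201, deviation payoff $0 → loss $201.
$630: truthful payoff $71, deviation payoff $0 → loss $71.
$482: truthful payoff $219, deviation payoff $0 → loss $219.
$253: truthful payoff $448, deviation payoff $0 → loss $448.
Total loss = $158 + $237 + $201 + $71 + $219 + $448 = $1334.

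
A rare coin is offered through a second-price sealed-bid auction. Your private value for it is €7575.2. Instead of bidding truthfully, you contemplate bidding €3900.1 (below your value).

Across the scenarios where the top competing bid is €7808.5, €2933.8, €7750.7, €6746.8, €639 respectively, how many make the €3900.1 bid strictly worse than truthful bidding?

1

The deviation hurts exactly when the highest competing bid lies strictly between €3900.1 and €7575.2 — underbidding then forfeits a profitable win.
€7808.5: above both → same outcome either way.
€2933.8: below both → same outcome either way.
€7750.7: above both → same outcome either way.
€6746.8: inside the interval → strictly worse (loss €828.4).
€639: below both → same outcome either way.
Count: 1.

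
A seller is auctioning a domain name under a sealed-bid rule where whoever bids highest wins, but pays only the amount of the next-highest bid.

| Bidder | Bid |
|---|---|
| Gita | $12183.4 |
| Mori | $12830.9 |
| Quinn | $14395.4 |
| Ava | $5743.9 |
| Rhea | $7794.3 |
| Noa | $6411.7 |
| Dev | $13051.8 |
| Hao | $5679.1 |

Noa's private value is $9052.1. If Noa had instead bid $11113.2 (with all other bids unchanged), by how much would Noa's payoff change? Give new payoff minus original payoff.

$0

The highest bid among the other bidders is $14395.4; Noa's bid doesn't change that.
Original bid $6411.7: Noa is not highest (top rival bid is $14395.4); payoff $0.
Alternative bid $11113.2: Noa is not highest (top rival bid is $14395.4); payoff $0.
Change in payoff = $0 − ($0) = $0.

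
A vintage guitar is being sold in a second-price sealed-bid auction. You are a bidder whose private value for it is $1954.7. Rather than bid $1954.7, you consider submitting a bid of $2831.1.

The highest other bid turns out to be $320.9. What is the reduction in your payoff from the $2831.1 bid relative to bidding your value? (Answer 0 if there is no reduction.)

$0

Bidding your value $1954.7: you win (since $1954.7 > $320.9) and pay $320.9. Payoff $1633.8.
Bidding $2831.1: you win and pay $320.9. Payoff $1954.7 − $320.9 = $1633.8.
Difference = $1633.8 − $1633.8 = $0; both bids lead to the same outcome because the competing bid is below both your value and your alternative bid.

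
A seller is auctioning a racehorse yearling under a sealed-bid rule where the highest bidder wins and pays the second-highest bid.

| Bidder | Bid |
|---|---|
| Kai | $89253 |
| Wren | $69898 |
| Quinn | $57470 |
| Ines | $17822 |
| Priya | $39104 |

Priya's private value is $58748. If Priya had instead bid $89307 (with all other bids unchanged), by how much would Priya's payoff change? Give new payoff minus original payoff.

The highest bid among the other bidders is $89253; Priya's bid doesn't change that.
Original bid $39104: Priya is not highest (top rival bid is $89253); payoff $0.
Alternative bid $89307: Priya is highest, pays the top rival bid $89253; payoff $58748 − $89253 = −$30505.
Change in payoff = −$30505 − ($0) = −$30505.

−$30505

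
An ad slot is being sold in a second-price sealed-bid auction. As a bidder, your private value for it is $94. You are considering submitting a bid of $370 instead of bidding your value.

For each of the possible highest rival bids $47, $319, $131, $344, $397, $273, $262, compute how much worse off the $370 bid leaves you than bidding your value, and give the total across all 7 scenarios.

The deviation costs you only when the competing bid falls strictly between $94 and $370; elsewhere both bids give the same outcome.
$47: outcomes coincide → loss $0.
$319: truthful payoff $0, deviation payoff −$225 → loss $225.
$131: truthful payoff $0, deviation payoff −$37 → loss $37.
$344: truthful payoff $0, deviation payoff −$250 → loss $250.
$397: outcomes coincide → loss $0.
$273: truthful payoff $0, deviation payoff −$179 → loss $179.
$262: truthful payoff $0, deviation payoff −$168 → loss $168.
Total loss = $225 + $37 + $250 + $179 + $168 = $859.

$859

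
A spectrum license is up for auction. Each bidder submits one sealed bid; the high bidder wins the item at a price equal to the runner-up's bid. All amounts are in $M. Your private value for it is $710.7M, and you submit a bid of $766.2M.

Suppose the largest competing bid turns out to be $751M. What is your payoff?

Your bid $766.2M exceeds the highest competing bid $751M, so you win.
In a second-price auction the winner pays the second-highest bid, $751M.
Payoff = value − price = $710.7M − $751M = −$40.3M.

−$40.3M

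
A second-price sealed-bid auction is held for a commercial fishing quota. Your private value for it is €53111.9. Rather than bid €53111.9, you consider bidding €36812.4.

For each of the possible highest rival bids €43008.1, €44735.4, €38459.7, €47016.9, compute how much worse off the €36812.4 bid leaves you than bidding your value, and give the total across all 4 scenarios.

€39227.5

The deviation costs you only when the competing bid falls strictly between €36812.4 and €53111.9; elsewhere both bids give the same outcome.
€43008.1: truthful payoff €10103.8, deviation payoff €0 → loss €10103.8.
€44735.4: truthful payoff €8376.5, deviation payoff €0 → loss €8376.5.
€38459.7: truthful payoff €14652.2, deviation payoff €0 → loss €14652.2.
€47016.9: truthful payoff €6095, deviation payoff €0 → loss €6095.
Total loss = €10103.8 + €8376.5 + €14652.2 + €6095 = €39227.5.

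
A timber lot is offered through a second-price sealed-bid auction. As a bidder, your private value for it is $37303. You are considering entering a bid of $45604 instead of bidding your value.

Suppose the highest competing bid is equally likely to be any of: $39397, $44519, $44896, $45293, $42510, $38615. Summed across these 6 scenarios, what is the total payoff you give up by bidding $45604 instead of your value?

$31412

The deviation costs you only when the competing bid falls strictly between $37303 and $45604; elsewhere both bids give the same outcome.
$39397: truthful payoff $0, deviation payoff −$2094 → loss $2094.
$44519: truthful payoff $0, deviation payoff −$7216 → loss $7216.
$44896: truthful payoff $0, deviation payoff −$7593 → loss $7593.
$45293: truthful payoff $0, deviation payoff −$7990 → loss $7990.
$42510: truthful payoff $0, deviation payoff −$5207 → loss $5207.
$38615: truthful payoff $0, deviation payoff −$1312 → loss $1312.
Total loss = $2094 + $7216 + $7593 + $7990 + $5207 + $1312 = $31412.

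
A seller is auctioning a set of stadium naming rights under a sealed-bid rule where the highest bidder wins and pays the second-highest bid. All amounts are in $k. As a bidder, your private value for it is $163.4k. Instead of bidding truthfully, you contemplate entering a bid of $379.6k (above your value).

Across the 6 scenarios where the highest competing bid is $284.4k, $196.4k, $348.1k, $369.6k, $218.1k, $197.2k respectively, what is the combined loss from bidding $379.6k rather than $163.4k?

The deviation costs you only when the competing bid falls strictly between $163.4k and $379.6k; elsewhere both bids give the same outcome.
$284.4k: truthful payoff $0k, deviation payoff −$121k → loss $121k.
$196.4k: truthful payoff $0k, deviation payoff −$33k → loss $33k.
$348.1k: truthful payoff $0k, deviation payoff −$184.7k → loss $184.7k.
$369.6k: truthful payoff $0k, deviation payoff −$206.2k → loss $206.2k.
$218.1k: truthful payoff $0k, deviation payoff −$54.7k → loss $54.7k.
$197.2k: truthful payoff $0k, deviation payoff −$33.8k → loss $33.8k.
Total loss = $121k + $33k + $184.7k + $206.2k + $54.7k + $33.8k = $633.4k.
Truthful bidding weakly dominates here: raising your bid can only win items priced above your value, and lowering it can only forfeit items priced below.

$633.4k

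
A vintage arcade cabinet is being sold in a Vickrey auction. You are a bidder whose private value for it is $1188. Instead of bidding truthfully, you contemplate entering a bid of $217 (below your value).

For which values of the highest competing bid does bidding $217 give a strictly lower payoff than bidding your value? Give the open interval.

If the competing bid is below $217, both bids win at the same price — no difference.
If it is above $1188, both bids lose — no difference.
If it lies strictly between $217 and $1188, bidding your value wins at a price below your value (positive payoff) while bidding $217 loses (payoff 0).
So the deviation strictly hurts on the open interval ($217, $1188).

($217, $1188)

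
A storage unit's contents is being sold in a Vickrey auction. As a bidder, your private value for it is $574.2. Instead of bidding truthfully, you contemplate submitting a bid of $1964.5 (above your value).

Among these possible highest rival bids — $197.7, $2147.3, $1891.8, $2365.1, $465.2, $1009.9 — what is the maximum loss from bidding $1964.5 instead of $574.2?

$197.7: same outcome either way → loss $0.
$2147.3: same outcome either way → loss $0.
$1891.8: truthful gives $0, deviation gives −$1317.6 → loss $1317.6.
$2365.1: same outcome either way → loss $0.
$465.2: same outcome either way → loss $0.
$1009.9: truthful gives $0, deviation gives −$435.7 → loss $435.7.
Maximum loss: $1317.6.

$1317.6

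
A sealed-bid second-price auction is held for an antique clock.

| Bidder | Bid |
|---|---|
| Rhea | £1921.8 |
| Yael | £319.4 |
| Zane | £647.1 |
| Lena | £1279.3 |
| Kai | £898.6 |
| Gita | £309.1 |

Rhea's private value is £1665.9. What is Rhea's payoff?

Highest bid: Rhea at £1921.8, so Rhea wins.
Second-highest bid: Lena at £1279.3 — that is the price the winner pays.
Rhea's payoff = value − price = £1665.9 − £1279.3 = £386.6.

£386.6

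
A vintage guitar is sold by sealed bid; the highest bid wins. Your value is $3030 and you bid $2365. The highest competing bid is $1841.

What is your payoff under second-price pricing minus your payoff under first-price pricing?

You have the highest bid, so you win under either rule.
Second-price: pay $1841 → payoff $1189.
First-price: pay your own bid $2365 → payoff $665.
Difference = $1189 − ($665) = $524.

$524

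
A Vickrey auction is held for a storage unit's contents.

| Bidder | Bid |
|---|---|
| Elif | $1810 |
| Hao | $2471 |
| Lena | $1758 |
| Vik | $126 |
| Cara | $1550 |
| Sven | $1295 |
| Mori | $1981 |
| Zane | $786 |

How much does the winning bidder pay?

$1981

Highest bid: Hao at $2471, so Hao wins.
Second-highest bid: Mori at $1981 — that is the price the winner pays.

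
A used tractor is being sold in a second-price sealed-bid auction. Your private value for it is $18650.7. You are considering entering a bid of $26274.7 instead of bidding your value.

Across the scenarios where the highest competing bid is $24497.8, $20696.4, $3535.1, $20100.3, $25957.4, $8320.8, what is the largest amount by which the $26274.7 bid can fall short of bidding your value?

$7306.7

$24497.8: truthful gives $0, deviation gives −$5847.1 → loss $5847.1.
$20696.4: truthful gives $0, deviation gives −$2045.7 → loss $2045.7.
$3535.1: same outcome either way → loss $0.
$20100.3: truthful gives $0, deviation gives −$1449.6 → loss $1449.6.
$25957.4: truthful gives $0, deviation gives −$7306.7 → loss $7306.7.
$8320.8: same outcome either way → loss $0.
Maximum loss: $7306.7.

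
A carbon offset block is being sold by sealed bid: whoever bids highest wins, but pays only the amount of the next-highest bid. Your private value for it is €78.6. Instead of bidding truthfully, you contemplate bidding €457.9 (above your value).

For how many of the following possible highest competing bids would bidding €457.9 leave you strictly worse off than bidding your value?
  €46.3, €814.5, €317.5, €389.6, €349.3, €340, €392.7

5

The deviation hurts exactly when the highest competing bid lies strictly between €78.6 and €457.9 — overbidding then wins at a price above your value.
€46.3: below both → same outcome either way.
€814.5: above both → same outcome either way.
€317.5: inside the interval → strictly worse (loss €238.9).
€389.6: inside the interval → strictly worse (loss €311).
€349.3: inside the interval → strictly worse (loss €270.7).
€340: inside the interval → strictly worse (loss €261.4).
€392.7: inside the interval → strictly worse (loss €314.1).
Count: 5.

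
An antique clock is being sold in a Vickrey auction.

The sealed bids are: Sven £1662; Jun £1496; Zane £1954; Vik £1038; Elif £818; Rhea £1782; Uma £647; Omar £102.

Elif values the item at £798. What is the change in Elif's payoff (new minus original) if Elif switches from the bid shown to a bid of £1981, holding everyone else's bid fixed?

The highest bid among the other bidders is £1954; Elif's bid doesn't change that.
Original bid £818: Elif is not highest (top rival bid is £1954); payoff £0.
Alternative bid £1981: Elif is highest, pays the top rival bid £1954; payoff £798 − £1954 = −£1156.
Change in payoff = −£1156 − (£0) = −£1156.

−£1156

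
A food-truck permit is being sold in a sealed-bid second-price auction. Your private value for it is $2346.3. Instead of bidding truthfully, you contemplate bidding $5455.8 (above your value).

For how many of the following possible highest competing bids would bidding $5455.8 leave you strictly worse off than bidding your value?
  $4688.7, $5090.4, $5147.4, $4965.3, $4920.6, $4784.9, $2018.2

The deviation hurts exactly when the highest competing bid lies strictly between $2346.3 and $5455.8 — overbidding then wins at a price above your value.
$4688.7: inside the interval → strictly worse (loss $2342.4).
$5090.4: inside the interval → strictly worse (loss $2744.1).
$5147.4: inside the interval → strictly worse (loss $2801.1).
$4965.3: inside the interval → strictly worse (loss $2619).
$4920.6: inside the interval → strictly worse (loss $2574.3).
$4784.9: inside the interval → strictly worse (loss $2438.6).
$2018.2: below both → same outcome either way.
Count: 6.

6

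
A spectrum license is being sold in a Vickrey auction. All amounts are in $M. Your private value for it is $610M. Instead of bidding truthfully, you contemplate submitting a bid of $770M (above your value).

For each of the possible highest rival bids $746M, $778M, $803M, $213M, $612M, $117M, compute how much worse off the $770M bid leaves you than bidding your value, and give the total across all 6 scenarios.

$138M

The deviation costs you only when the competing bid falls strictly between $610M and $770M; elsewhere both bids give the same outcome.
$746M: truthful payoff $0M, deviation payoff −$136M → loss $136M.
$778M: outcomes coincide → loss $0M.
$803M: outcomes coincide → loss $0M.
$213M: outcomes coincide → loss $0M.
$612M: truthful payoff $0M, deviation payoff −$2M → loss $2M.
$117M: outcomes coincide → loss $0M.
Total loss = $136M + $2M = $138M.
Because the price is fixed by the runner-up's bid, deviating from your value can only change a good outcome into a bad one — never the reverse.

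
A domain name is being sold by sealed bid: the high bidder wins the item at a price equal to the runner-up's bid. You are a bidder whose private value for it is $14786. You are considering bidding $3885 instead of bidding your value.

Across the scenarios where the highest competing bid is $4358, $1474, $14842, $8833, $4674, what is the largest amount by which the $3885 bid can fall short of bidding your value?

$10428

$4358: truthful gives $10428, deviation gives $0 → loss $10428.
$1474: same outcome either way → loss $0.
$14842: same outcome either way → loss $0.
$8833: truthful gives $5953, deviation gives $0 → loss $5953.
$4674: truthful gives $10112, deviation gives $0 → loss $10112.
Maximum loss: $10428.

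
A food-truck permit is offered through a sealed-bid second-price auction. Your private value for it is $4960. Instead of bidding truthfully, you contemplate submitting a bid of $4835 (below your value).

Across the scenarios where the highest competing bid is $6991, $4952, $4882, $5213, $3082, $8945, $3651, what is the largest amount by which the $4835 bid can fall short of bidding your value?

$6991: same outcome either way → loss $0.
$4952: truthful gives $8, deviation gives $0 → loss $8.
$4882: truthful gives $78, deviation gives $0 → loss $78.
$5213: same outcome either way → loss $0.
$3082: same outcome either way → loss $0.
$8945: same outcome either way → loss $0.
$3651: same outcome either way → loss $0.
Maximum loss: $78.

$78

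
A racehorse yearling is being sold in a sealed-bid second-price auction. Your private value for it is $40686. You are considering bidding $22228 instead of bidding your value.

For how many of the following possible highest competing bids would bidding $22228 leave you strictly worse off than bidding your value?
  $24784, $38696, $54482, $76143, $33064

3

The deviation hurts exactly when the highest competing bid lies strictly between $22228 and $40686 — underbidding then forfeits a profitable win.
$24784: inside the interval → strictly worse (loss $15902).
$38696: inside the interval → strictly worse (loss $1990).
$54482: above both → same outcome either way.
$76143: above both → same outcome either way.
$33064: inside the interval → strictly worse (loss $7622).
Count: 3.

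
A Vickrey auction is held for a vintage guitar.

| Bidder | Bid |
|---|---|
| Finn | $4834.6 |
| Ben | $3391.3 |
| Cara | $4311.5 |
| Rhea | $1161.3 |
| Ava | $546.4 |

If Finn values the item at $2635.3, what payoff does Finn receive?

Highest bid: Finn at $4834.6, so Finn wins.
Second-highest bid: Cara at $4311.5 — that is the price the winner pays.
Finn's payoff = value − price = $2635.3 − $4311.5 = −$1676.2.

−$1676.2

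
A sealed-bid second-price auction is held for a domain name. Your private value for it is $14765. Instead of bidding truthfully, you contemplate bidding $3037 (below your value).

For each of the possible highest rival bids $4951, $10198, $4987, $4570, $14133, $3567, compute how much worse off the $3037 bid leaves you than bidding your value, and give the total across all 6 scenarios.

The deviation costs you only when the competing bid falls strictly between $3037 and $14765; elsewhere both bids give the same outcome.
$4951: truthful payoff $9814, deviation payoff $0 → loss $9814.
$10198: truthful payoff $4567, deviation payoff $0 → loss $4567.
$4987: truthful payoff $9778, deviation payoff $0 → loss $9778.
$4570: truthful payoff $10195, deviation payoff $0 → loss $10195.
$14133: truthful payoff $632, deviation payoff $0 → loss $632.
$3567: truthful payoff $11198, deviation payoff $0 → loss $11198.
Total loss = $9814 + $4567 + $9778 + $10195 + $632 + $11198 = $46184.

$46184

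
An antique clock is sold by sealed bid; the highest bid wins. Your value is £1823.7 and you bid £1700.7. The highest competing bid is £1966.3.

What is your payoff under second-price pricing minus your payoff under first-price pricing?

Your bid £1700.7 is below £1966.3, so you lose under either rule.
Payoff is £0 in both cases; difference = £0.

£0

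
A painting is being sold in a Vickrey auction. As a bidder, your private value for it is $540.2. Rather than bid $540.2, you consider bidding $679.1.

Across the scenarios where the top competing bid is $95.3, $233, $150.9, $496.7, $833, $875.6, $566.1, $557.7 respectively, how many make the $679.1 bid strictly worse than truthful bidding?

The deviation hurts exactly when the highest competing bid lies strictly between $540.2 and $679.1 — overbidding then wins at a price above your value.
$95.3: below both → same outcome either way.
$233: below both → same outcome either way.
$150.9: below both → same outcome either way.
$496.7: below both → same outcome either way.
$833: above both → same outcome either way.
$875.6: above both → same outcome either way.
$566.1: inside the interval → strictly worse (loss $25.9).
$557.7: inside the interval → strictly worse (loss $17.5).
Count: 2.

2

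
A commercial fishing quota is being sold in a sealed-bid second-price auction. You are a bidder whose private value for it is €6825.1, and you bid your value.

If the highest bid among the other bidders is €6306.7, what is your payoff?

Your bid €6825.1 exceeds the highest competing bid €6306.7, so you win.
In a second-price auction the winner pays the second-highest bid, €6306.7.
Payoff = value − price = €6825.1 − €6306.7 = €518.4.

€518.4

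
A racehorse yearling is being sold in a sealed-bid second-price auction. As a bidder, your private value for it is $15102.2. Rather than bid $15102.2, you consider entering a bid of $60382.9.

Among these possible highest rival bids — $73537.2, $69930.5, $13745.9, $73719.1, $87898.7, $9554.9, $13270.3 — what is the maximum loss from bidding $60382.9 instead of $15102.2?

$73537.2: same outcome either way → loss $0.
$69930.5: same outcome either way → loss $0.
$13745.9: same outcome either way → loss $0.
$73719.1: same outcome either way → loss $0.
$87898.7: same outcome either way → loss $0.
$9554.9: same outcome either way → loss $0.
$13270.3: same outcome either way → loss $0.
Maximum loss: $0.

$0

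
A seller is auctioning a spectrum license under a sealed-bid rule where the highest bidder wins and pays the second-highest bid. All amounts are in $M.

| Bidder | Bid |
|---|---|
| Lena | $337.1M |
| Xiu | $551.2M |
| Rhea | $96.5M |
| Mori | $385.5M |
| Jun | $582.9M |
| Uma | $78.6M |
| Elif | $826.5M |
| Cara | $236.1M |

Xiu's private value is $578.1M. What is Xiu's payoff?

Highest bid: Elif at $826.5M, so Elif wins.
Second-highest bid: Jun at $582.9M — that is the price the winner pays.
Xiu did not win, so Xiu pays nothing and receives nothing: payoff $0M.

$0M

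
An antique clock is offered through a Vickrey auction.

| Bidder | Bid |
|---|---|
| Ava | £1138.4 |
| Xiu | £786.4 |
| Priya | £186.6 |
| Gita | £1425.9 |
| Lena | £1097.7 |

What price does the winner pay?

Highest bid: Gita at £1425.9, so Gita wins.
Second-highest bid: Ava at £1138.4 — that is the price the winner pays.

£1138.4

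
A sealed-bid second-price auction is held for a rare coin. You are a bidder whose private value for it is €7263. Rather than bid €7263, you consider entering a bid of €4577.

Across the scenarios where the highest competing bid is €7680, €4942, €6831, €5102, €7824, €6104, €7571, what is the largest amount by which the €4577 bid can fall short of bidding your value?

€7680: same outcome either way → loss €0.
€4942: truthful gives €2321, deviation gives €0 → loss €2321.
€6831: truthful gives €432, deviation gives €0 → loss €432.
€5102: truthful gives €2161, deviation gives €0 → loss €2161.
€7824: same outcome either way → loss €0.
€6104: truthful gives €1159, deviation gives €0 → loss €1159.
€7571: same outcome either way → loss €0.
Maximum loss: €2321.

€2321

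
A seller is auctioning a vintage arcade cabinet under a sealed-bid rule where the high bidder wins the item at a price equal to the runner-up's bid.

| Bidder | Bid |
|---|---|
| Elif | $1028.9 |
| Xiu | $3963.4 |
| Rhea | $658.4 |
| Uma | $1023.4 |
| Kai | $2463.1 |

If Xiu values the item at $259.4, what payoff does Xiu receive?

−$2203.7

Highest bid: Xiu at $3963.4, so Xiu wins.
Second-highest bid: Kai at $2463.1 — that is the price the winner pays.
Xiu's payoff = value − price = $259.4 − $2463.1 = −$2203.7.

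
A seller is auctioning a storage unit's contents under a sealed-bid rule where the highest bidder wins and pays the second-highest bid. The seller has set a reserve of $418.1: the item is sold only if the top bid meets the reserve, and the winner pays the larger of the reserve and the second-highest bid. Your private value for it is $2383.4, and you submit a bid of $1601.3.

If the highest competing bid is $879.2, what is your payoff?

Your bid $1601.3 is the highest and exceeds the reserve.
Price = max(second-highest bid, reserve) = max($879.2, $418.1) = $879.2.
Payoff = $2383.4 − $879.2 = $1504.2.

$1504.2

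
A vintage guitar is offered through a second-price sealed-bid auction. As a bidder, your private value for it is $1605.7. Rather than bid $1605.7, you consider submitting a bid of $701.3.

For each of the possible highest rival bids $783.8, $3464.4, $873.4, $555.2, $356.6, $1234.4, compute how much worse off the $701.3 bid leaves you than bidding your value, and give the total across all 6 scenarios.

The deviation costs you only when the competing bid falls strictly between $701.3 and $1605.7; elsewhere both bids give the same outcome.
$783.8: truthful payoff $821.9, deviation payoff $0 → loss $821.9.
$3464.4: outcomes coincide → loss $0.
$873.4: truthful payoff $732.3, deviation payoff $0 → loss $732.3.
$555.2: outcomes coincide → loss $0.
$356.6: outcomes coincide → loss $0.
$1234.4: truthful payoff $371.3, deviation payoff $0 → loss $371.3.
Total loss = $821.9 + $732.3 + $371.3 = $1925.5.

$1925.5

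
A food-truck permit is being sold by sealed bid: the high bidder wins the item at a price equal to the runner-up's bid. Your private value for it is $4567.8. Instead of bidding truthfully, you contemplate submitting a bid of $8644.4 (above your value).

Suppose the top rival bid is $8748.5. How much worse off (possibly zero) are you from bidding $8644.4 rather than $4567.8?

Bidding your value $4567.8: you lose (since $4567.8 < $8748.5). Payoff $0.
Bidding $8644.4: you lose. Payoff $0.
Difference = $0 − $0 = $0; both bids lead to the same outcome because the competing bid is above both your value and your alternative bid.

$0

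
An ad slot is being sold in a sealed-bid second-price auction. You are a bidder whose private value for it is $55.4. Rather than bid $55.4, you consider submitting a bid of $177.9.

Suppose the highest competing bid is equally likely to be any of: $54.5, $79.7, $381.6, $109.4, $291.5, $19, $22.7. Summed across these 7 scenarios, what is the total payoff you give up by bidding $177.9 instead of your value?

$78.3

The deviation costs you only when the competing bid falls strictly between $55.4 and $177.9; elsewhere both bids give the same outcome.
$54.5: outcomes coincide → loss $0.
$79.7: truthful payoff $0, deviation payoff −$24.3 → loss $24.3.
$381.6: outcomes coincide → loss $0.
$109.4: truthful payoff $0, deviation payoff −$54 → loss $54.
$291.5: outcomes coincide → loss $0.
$19: outcomes coincide → loss $0.
$22.7: outcomes coincide → loss $0.
Total loss = $24.3 + $54 = $78.3.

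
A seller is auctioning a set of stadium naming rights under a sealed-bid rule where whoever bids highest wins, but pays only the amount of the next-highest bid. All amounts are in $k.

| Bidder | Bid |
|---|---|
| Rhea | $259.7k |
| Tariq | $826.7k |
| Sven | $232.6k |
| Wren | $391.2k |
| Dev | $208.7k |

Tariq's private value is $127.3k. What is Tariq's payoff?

−$263.9k

Highest bid: Tariq at $826.7k, so Tariq wins.
Second-highest bid: Wren at $391.2k — that is the price the winner pays.
Tariq's payoff = value − price = $127.3k − $391.2k = −$263.9k.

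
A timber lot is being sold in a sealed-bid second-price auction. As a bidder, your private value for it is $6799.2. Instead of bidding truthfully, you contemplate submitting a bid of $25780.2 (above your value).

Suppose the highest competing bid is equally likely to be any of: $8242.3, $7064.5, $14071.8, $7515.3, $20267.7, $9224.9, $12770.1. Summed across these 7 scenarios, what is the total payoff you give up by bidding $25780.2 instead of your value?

The deviation costs you only when the competing bid falls strictly between $6799.2 and $25780.2; elsewhere both bids give the same outcome.
$8242.3: truthful payoff $0, deviation payoff −$1443.1 → loss $1443.1.
$7064.5: truthful payoff $0, deviation payoff −$265.3 → loss $265.3.
$14071.8: truthful payoff $0, deviation payoff −$7272.6 → loss $7272.6.
$7515.3: truthful payoff $0, deviation payoff −$716.1 → loss $716.1.
$20267.7: truthful payoff $0, deviation payoff −$13468.5 → loss $13468.5.
$9224.9: truthful payoff $0, deviation payoff −$2425.7 → loss $2425.7.
$12770.1: truthful payoff $0, deviation payoff −$5970.9 → loss $5970.9.
Total loss = $1443.1 + $265.3 + $7272.6 + $716.1 + $13468.5 + $2425.7 + $5970.9 = $31562.2.
Because the price is fixed by the runner-up's bid, deviating from your value can only change a good outcome into a bad one — never the reverse.

$31562.2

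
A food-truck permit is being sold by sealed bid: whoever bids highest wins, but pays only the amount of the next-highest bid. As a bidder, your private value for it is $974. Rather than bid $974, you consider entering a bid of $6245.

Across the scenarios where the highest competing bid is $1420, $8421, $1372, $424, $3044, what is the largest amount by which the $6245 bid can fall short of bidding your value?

$2070

$1420: truthful gives $0, deviation gives −$446 → loss $446.
$8421: same outcome either way → loss $0.
$1372: truthful gives $0, deviation gives −$398 → loss $398.
$424: same outcome either way → loss $0.
$3044: truthful gives $0, deviation gives −$2070 → loss $2070.
Maximum loss: $2070.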